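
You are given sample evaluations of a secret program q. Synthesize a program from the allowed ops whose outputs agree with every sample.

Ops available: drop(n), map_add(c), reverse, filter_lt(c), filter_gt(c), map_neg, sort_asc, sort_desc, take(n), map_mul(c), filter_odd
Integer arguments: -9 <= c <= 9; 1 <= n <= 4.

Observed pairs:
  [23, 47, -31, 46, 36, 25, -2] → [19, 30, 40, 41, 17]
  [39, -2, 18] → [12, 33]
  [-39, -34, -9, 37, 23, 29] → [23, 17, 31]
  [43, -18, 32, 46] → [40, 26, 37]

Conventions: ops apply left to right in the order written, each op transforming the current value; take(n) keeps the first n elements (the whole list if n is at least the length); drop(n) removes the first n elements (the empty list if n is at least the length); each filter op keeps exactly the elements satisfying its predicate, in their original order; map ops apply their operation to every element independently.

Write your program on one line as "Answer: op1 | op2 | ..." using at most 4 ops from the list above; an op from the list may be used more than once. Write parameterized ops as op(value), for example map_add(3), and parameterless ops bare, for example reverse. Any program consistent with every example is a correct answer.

map_add(-6) | reverse | filter_gt(9)

Check, running the answer program on each example:
  [23, 47, -31, 46, 36, 25, -2] -> [17, 41, -37, 40, 30, 19, -8] -> [-8, 19, 30, 40, -37, 41, 17] -> [19, 30, 40, 41, 17]
  [39, -2, 18] -> [33, -8, 12] -> [12, -8, 33] -> [12, 33]
  [-39, -34, -9, 37, 23, 29] -> [-45, -40, -15, 31, 17, 23] -> [23, 17, 31, -15, -40, -45] -> [23, 17, 31]
  [43, -18, 32, 46] -> [37, -24, 26, 40] -> [40, 26, -24, 37] -> [40, 26, 37]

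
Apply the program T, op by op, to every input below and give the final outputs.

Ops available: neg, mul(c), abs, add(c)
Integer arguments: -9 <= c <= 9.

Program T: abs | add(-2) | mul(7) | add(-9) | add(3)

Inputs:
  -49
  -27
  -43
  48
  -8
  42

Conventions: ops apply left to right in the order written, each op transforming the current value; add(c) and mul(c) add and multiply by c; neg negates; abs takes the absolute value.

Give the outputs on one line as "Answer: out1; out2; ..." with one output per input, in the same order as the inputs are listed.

Execution, op by op:
  -49 -> 49 -> 47 -> 329 -> 320 -> 323
  -27 -> 27 -> 25 -> 175 -> 166 -> 169
  -43 -> 43 -> 41 -> 287 -> 278 -> 281
  48 -> 48 -> 46 -> 322 -> 313 -> 316
  -8 -> 8 -> 6 -> 42 -> 33 -> 36
  42 -> 42 -> 40 -> 280 -> 271 -> 274

323; 169; 281; 316; 36; 274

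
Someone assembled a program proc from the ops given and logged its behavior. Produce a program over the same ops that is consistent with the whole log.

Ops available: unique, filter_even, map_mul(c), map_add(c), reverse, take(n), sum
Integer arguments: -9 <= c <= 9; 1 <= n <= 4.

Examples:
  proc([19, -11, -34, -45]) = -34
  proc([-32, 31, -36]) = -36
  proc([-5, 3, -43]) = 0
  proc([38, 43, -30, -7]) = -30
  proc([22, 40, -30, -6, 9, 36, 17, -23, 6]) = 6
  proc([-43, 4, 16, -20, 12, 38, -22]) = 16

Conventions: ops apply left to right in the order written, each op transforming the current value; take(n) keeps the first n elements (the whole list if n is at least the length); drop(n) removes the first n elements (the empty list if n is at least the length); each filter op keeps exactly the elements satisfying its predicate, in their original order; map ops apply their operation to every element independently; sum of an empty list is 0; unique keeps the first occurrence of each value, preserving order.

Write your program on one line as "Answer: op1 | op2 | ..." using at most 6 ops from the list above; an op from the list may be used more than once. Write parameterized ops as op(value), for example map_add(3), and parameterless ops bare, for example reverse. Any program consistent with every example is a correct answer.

reverse | take(4) | take(2) | reverse | filter_even | sum

Check, running the answer program on each example:
  [19, -11, -34, -45] -> [-45, -34, -11, 19] -> [-45, -34, -11, 19] -> [-45, -34] -> [-34, -45] -> [-34] -> -34
  [-32, 31, -36] -> [-36, 31, -32] -> [-36, 31, -32] -> [-36, 31] -> [31, -36] -> [-36] -> -36
  [-5, 3, -43] -> [-43, 3, -5] -> [-43, 3, -5] -> [-43, 3] -> [3, -43] -> [] -> 0
  [38, 43, -30, -7] -> [-7, -30, 43, 38] -> [-7, -30, 43, 38] -> [-7, -30] -> [-30, -7] -> [-30] -> -30
  [22, 40, -30, -6, 9, 36, 17, -23, 6] -> [6, -23, 17, 36, 9, -6, -30, 40, 22] -> [6, -23, 17, 36] -> [6, -23] -> [-23, 6] -> [6] -> 6
  [-43, 4, 16, -20, 12, 38, -22] -> [-22, 38, 12, -20, 16, 4, -43] -> [-22, 38, 12, -20] -> [-22, 38] -> [38, -22] -> [38, -22] -> 16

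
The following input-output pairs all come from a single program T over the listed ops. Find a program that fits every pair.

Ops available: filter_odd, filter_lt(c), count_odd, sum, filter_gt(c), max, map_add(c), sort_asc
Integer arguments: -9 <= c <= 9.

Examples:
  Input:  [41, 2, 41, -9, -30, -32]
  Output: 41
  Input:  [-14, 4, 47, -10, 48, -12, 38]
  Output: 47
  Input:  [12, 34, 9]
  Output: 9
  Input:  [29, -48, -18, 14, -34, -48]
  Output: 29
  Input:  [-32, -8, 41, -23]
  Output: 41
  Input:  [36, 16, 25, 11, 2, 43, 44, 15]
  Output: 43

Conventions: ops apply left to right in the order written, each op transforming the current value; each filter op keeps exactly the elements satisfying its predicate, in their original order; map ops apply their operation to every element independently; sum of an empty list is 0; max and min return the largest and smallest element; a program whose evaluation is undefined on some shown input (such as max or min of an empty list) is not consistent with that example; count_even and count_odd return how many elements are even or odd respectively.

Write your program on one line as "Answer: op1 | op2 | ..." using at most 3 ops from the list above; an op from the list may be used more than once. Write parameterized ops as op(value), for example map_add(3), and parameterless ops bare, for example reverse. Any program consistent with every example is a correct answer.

filter_odd | sort_asc | max

Check, running the answer program on each example:
  [41, 2, 41, -9, -30, -32] -> [41, 41, -9] -> [-9, 41, 41] -> 41
  [-14, 4, 47, -10, 48, -12, 38] -> [47] -> [47] -> 47
  [12, 34, 9] -> [9] -> [9] -> 9
  [29, -48, -18, 14, -34, -48] -> [29] -> [29] -> 29
  [-32, -8, 41, -23] -> [41, -23] -> [-23, 41] -> 41
  [36, 16, 25, 11, 2, 43, 44, 15] -> [25, 11, 43, 15] -> [11, 15, 25, 43] -> 43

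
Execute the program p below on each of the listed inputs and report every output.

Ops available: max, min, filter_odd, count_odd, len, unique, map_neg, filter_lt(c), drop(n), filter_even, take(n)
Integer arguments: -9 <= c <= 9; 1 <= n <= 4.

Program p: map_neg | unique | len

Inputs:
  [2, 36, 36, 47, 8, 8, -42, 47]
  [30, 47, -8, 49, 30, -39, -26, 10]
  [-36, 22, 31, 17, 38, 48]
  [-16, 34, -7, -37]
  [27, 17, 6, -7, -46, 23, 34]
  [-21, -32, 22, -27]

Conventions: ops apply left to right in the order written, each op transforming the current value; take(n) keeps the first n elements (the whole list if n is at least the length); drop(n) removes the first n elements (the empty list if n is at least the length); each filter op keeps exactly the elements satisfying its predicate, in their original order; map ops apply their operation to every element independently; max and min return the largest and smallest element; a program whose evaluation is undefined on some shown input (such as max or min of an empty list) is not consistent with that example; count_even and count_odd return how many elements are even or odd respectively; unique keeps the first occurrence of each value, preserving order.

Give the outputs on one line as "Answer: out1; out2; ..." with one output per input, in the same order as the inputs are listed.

Execution, op by op:
  [2, 36, 36, 47, 8, 8, -42, 47] -> [-2, -36, -36, -47, -8, -8, 42, -47] -> [-2, -36, -47, -8, 42] -> 5
  [30, 47, -8, 49, 30, -39, -26, 10] -> [-30, -47, 8, -49, -30, 39, 26, -10] -> [-30, -47, 8, -49, 39, 26, -10] -> 7
  [-36, 22, 31, 17, 38, 48] -> [36, -22, -31, -17, -38, -48] -> [36, -22, -31, -17, -38, -48] -> 6
  [-16, 34, -7, -37] -> [16, -34, 7, 37] -> [16, -34, 7, 37] -> 4
  [27, 17, 6, -7, -46, 23, 34] -> [-27, -17, -6, 7, 46, -23, -34] -> [-27, -17, -6, 7, 46, -23, -34] -> 7
  [-21, -32, 22, -27] -> [21, 32, -22, 27] -> [21, 32, -22, 27] -> 4

5; 7; 6; 4; 7; 4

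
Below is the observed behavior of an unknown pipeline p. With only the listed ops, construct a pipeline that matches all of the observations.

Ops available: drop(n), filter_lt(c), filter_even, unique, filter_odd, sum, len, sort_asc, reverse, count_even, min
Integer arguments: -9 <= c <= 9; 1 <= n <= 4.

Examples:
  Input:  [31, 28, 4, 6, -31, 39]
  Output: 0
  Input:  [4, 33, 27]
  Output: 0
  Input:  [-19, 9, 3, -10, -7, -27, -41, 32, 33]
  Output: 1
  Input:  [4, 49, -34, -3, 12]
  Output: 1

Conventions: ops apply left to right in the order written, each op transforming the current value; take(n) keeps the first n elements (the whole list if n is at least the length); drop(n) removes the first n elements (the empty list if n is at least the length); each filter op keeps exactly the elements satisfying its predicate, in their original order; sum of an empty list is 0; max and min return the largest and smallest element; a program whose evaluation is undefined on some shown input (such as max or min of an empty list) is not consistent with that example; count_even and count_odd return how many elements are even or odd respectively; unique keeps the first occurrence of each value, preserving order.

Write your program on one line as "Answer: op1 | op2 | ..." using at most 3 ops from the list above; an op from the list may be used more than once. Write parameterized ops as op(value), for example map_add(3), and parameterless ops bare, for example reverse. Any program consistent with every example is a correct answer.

sort_asc | filter_lt(-9) | count_even

Check, running the answer program on each example:
  [31, 28, 4, 6, -31, 39] -> [-31, 4, 6, 28, 31, 39] -> [-31] -> 0
  [4, 33, 27] -> [4, 27, 33] -> [] -> 0
  [-19, 9, 3, -10, -7, -27, -41, 32, 33] -> [-41, -27, -19, -10, -7, 3, 9, 32, 33] -> [-41, -27, -19, -10] -> 1
  [4, 49, -34, -3, 12] -> [-34, -3, 4, 12, 49] -> [-34] -> 1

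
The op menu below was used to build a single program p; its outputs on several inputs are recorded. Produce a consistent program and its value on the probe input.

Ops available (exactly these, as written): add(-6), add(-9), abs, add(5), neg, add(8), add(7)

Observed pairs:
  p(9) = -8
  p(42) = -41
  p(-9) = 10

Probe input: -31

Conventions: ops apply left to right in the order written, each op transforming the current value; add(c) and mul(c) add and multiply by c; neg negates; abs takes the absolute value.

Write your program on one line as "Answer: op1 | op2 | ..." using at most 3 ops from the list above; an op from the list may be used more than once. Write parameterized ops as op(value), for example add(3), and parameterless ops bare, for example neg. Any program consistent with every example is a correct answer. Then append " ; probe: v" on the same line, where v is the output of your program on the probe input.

add(8) | add(-9) | neg ; probe: 32

Check, running the answer program on each example:
  9 -> 17 -> 8 -> -8
  42 -> 50 -> 41 -> -41
  -9 -> -1 -> -10 -> 10
  probe: -31 -> -23 -> -32 -> 32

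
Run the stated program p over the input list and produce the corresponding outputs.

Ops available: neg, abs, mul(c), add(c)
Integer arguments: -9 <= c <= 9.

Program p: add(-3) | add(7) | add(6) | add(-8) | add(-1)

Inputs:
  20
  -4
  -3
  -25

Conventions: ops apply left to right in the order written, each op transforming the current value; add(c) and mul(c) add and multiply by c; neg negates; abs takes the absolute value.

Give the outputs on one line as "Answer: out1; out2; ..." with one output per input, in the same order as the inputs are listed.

21; -3; -2; -24

Execution, op by op:
  20 -> 17 -> 24 -> 30 -> 22 -> 21
  -4 -> -7 -> 0 -> 6 -> -2 -> -3
  -3 -> -6 -> 1 -> 7 -> -1 -> -2
  -25 -> -28 -> -21 -> -15 -> -23 -> -24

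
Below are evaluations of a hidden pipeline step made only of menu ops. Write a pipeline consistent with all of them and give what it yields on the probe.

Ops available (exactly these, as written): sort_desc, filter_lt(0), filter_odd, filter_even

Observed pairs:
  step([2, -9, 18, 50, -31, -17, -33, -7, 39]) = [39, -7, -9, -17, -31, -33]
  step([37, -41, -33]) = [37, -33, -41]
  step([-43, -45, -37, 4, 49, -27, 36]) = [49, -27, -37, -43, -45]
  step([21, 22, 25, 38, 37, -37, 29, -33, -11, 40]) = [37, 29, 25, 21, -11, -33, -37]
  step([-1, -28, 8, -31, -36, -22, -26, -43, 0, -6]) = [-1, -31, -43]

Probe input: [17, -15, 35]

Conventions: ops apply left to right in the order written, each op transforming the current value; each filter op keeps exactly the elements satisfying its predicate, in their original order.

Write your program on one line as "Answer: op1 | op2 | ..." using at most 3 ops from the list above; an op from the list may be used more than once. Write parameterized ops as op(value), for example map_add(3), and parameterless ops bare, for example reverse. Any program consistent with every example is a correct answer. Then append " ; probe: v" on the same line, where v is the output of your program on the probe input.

filter_odd | sort_desc ; probe: [35, 17, -15]

Check, running the answer program on each example:
  [2, -9, 18, 50, -31, -17, -33, -7, 39] -> [-9, -31, -17, -33, -7, 39] -> [39, -7, -9, -17, -31, -33]
  [37, -41, -33] -> [37, -41, -33] -> [37, -33, -41]
  [-43, -45, -37, 4, 49, -27, 36] -> [-43, -45, -37, 49, -27] -> [49, -27, -37, -43, -45]
  [21, 22, 25, 38, 37, -37, 29, -33, -11, 40] -> [21, 25, 37, -37, 29, -33, -11] -> [37, 29, 25, 21, -11, -33, -37]
  [-1, -28, 8, -31, -36, -22, -26, -43, 0, -6] -> [-1, -31, -43] -> [-1, -31, -43]
  probe: [17, -15, 35] -> [17, -15, 35] -> [35, 17, -15]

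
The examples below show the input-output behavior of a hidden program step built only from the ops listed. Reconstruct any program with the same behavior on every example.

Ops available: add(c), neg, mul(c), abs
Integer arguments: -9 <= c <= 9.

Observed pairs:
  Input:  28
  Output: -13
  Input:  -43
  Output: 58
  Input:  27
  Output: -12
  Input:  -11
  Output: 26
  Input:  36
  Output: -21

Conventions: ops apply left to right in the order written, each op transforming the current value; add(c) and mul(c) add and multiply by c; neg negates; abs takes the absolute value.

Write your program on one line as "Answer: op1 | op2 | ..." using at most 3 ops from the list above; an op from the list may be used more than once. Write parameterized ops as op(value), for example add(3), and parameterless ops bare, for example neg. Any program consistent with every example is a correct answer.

add(-7) | add(-8) | neg

Check, running the answer program on each example:
  28 -> 21 -> 13 -> -13
  -43 -> -50 -> -58 -> 58
  27 -> 20 -> 12 -> -12
  -11 -> -18 -> -26 -> 26
  36 -> 29 -> 21 -> -21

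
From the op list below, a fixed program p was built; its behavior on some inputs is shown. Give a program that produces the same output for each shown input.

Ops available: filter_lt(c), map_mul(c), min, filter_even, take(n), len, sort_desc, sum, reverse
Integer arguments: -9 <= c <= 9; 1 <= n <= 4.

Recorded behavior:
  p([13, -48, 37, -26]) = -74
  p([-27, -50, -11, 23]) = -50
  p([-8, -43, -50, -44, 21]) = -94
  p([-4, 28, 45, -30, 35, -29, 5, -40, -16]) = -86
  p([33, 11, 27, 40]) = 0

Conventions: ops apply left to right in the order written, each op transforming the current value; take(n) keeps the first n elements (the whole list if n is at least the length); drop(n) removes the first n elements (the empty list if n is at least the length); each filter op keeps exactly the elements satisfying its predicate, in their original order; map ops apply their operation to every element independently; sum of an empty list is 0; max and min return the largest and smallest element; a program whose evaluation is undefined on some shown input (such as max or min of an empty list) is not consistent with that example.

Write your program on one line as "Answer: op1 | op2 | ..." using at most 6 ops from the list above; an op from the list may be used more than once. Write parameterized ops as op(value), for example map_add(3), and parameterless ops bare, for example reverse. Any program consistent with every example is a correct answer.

filter_lt(9) | filter_even | reverse | take(3) | filter_lt(-9) | sum

Check, running the answer program on each example:
  [13, -48, 37, -26] -> [-48, -26] -> [-48, -26] -> [-26, -48] -> [-26, -48] -> [-26, -48] -> -74
  [-27, -50, -11, 23] -> [-27, -50, -11] -> [-50] -> [-50] -> [-50] -> [-50] -> -50
  [-8, -43, -50, -44, 21] -> [-8, -43, -50, -44] -> [-8, -50, -44] -> [-44, -50, -8] -> [-44, -50, -8] -> [-44, -50] -> -94
  [-4, 28, 45, -30, 35, -29, 5, -40, -16] -> [-4, -30, -29, 5, -40, -16] -> [-4, -30, -40, -16] -> [-16, -40, -30, -4] -> [-16, -40, -30] -> [-16, -40, -30] -> -86
  [33, 11, 27, 40] -> [] -> [] -> [] -> [] -> [] -> 0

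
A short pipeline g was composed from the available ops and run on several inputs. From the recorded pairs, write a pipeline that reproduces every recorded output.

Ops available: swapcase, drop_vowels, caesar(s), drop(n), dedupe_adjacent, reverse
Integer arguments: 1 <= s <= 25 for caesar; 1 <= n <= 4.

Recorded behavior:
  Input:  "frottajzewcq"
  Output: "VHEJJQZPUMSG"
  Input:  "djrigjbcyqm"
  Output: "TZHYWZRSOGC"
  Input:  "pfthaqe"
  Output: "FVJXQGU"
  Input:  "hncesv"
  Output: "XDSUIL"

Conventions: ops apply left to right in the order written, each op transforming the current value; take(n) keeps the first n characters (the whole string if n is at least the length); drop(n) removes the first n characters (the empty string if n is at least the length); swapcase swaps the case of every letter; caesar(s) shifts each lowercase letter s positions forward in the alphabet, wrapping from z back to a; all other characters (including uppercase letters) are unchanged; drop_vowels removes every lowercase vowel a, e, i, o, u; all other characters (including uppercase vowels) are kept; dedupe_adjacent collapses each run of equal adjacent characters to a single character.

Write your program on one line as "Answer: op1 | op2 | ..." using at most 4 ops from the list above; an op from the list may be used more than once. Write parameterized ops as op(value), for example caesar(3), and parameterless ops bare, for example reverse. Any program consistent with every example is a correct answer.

caesar(21) | caesar(21) | swapcase

Check, running the answer program on each example:
  "frottajzewcq" -> "amjooveuzrxl" -> "vhejjqzpumsg" -> "VHEJJQZPUMSG"
  "djrigjbcyqm" -> "yemdbewxtlh" -> "tzhywzrsogc" -> "TZHYWZRSOGC"
  "pfthaqe" -> "kaocvlz" -> "fvjxqgu" -> "FVJXQGU"
  "hncesv" -> "cixznq" -> "xdsuil" -> "XDSUIL"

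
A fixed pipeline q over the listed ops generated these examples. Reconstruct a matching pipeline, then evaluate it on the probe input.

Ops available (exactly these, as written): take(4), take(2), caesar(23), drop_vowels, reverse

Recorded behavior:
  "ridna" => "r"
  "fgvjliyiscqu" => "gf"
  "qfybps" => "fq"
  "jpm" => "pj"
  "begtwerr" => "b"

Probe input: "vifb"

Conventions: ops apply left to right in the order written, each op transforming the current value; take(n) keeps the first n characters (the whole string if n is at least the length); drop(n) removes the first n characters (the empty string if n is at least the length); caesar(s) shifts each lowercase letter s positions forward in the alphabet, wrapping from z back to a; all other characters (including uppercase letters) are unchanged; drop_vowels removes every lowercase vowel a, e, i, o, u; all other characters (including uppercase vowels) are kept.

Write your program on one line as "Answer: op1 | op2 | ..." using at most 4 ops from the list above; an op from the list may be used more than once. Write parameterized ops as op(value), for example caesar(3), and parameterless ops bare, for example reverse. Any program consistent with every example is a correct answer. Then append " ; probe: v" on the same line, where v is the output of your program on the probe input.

take(2) | drop_vowels | reverse ; probe: "v"

Check, running the answer program on each example:
  "ridna" -> "ri" -> "r" -> "r"
  "fgvjliyiscqu" -> "fg" -> "fg" -> "gf"
  "qfybps" -> "qf" -> "qf" -> "fq"
  "jpm" -> "jp" -> "jp" -> "pj"
  "begtwerr" -> "be" -> "b" -> "b"
  probe: "vifb" -> "vi" -> "v" -> "v"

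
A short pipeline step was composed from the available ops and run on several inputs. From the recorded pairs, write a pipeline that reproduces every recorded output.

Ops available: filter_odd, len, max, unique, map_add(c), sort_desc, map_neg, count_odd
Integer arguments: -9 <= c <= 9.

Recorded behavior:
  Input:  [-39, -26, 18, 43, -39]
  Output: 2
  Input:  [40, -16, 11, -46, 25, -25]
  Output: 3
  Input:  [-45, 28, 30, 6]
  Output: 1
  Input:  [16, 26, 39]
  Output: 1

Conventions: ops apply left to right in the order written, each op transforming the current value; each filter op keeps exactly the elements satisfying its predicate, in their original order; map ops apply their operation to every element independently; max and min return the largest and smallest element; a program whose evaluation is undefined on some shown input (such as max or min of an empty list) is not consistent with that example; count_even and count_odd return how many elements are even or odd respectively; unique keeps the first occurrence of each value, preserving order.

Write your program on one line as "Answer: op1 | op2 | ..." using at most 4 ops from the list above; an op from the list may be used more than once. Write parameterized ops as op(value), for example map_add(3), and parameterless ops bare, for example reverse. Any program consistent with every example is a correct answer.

unique | filter_odd | map_neg | count_odd

Check, running the answer program on each example:
  [-39, -26, 18, 43, -39] -> [-39, -26, 18, 43] -> [-39, 43] -> [39, -43] -> 2
  [40, -16, 11, -46, 25, -25] -> [40, -16, 11, -46, 25, -25] -> [11, 25, -25] -> [-11, -25, 25] -> 3
  [-45, 28, 30, 6] -> [-45, 28, 30, 6] -> [-45] -> [45] -> 1
  [16, 26, 39] -> [16, 26, 39] -> [39] -> [-39] -> 1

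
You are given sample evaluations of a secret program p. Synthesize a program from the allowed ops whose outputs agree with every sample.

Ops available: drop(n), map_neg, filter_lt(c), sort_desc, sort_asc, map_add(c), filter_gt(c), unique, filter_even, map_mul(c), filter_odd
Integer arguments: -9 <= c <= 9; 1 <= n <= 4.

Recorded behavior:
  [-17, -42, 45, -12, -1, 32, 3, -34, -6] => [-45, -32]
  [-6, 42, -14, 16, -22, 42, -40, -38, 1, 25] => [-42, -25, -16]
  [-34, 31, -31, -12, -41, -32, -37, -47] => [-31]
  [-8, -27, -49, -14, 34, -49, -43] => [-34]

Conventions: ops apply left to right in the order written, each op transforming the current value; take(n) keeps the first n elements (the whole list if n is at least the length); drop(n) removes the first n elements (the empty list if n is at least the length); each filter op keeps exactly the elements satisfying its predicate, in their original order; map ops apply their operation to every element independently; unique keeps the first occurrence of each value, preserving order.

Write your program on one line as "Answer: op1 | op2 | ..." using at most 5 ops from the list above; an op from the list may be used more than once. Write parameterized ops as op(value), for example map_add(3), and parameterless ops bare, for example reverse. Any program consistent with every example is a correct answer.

filter_gt(7) | sort_desc | unique | map_mul(-1)

Check, running the answer program on each example:
  [-17, -42, 45, -12, -1, 32, 3, -34, -6] -> [45, 32] -> [45, 32] -> [45, 32] -> [-45, -32]
  [-6, 42, -14, 16, -22, 42, -40, -38, 1, 25] -> [42, 16, 42, 25] -> [42, 42, 25, 16] -> [42, 25, 16] -> [-42, -25, -16]
  [-34, 31, -31, -12, -41, -32, -37, -47] -> [31] -> [31] -> [31] -> [-31]
  [-8, -27, -49, -14, 34, -49, -43] -> [34] -> [34] -> [34] -> [-34]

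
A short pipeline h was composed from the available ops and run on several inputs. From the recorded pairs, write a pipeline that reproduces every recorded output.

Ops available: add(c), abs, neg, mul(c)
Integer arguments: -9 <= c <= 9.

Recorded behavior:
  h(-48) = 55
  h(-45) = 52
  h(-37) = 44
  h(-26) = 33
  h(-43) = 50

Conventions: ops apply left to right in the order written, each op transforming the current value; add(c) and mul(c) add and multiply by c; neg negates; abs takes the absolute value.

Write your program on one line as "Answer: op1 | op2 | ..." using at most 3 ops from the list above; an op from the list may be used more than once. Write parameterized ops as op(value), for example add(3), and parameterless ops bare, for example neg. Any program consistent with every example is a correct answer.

add(-7) | abs

Check, running the answer program on each example:
  -48 -> -55 -> 55
  -45 -> -52 -> 52
  -37 -> -44 -> 44
  -26 -> -33 -> 33
  -43 -> -50 -> 50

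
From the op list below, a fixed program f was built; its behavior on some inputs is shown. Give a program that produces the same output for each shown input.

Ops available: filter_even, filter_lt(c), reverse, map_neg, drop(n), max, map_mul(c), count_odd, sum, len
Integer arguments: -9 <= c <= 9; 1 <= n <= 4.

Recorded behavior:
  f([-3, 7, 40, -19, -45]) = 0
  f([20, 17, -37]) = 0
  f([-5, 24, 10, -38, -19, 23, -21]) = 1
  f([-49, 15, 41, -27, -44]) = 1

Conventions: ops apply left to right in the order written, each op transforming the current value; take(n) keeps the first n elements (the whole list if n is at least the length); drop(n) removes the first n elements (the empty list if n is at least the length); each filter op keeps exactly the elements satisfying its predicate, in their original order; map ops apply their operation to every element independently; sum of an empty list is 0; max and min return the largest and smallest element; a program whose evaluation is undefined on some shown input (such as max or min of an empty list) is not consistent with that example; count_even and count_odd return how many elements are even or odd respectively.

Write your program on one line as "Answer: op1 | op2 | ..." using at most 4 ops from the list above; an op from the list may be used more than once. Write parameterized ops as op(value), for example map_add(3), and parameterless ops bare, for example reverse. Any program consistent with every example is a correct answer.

drop(1) | filter_lt(7) | filter_even | len

Check, running the answer program on each example:
  [-3, 7, 40, -19, -45] -> [7, 40, -19, -45] -> [-19, -45] -> [] -> 0
  [20, 17, -37] -> [17, -37] -> [-37] -> [] -> 0
  [-5, 24, 10, -38, -19, 23, -21] -> [24, 10, -38, -19, 23, -21] -> [-38, -19, -21] -> [-38] -> 1
  [-49, 15, 41, -27, -44] -> [15, 41, -27, -44] -> [-27, -44] -> [-44] -> 1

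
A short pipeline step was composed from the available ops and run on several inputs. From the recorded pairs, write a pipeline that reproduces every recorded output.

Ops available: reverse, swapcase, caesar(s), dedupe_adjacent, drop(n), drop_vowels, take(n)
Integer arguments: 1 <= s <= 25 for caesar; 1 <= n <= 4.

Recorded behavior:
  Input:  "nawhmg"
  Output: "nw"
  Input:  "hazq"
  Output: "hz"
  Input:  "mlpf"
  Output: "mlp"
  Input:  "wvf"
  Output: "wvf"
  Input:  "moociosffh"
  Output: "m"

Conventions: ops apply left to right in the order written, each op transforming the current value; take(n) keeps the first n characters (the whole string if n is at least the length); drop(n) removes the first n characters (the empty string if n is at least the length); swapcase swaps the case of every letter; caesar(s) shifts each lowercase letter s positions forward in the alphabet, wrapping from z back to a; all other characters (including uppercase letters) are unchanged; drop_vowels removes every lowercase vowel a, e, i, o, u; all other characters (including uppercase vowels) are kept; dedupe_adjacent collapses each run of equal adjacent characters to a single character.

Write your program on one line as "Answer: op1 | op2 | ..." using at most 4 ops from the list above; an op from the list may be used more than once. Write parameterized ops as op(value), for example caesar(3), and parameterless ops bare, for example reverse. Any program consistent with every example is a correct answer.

swapcase | take(3) | swapcase | drop_vowels

Check, running the answer program on each example:
  "nawhmg" -> "NAWHMG" -> "NAW" -> "naw" -> "nw"
  "hazq" -> "HAZQ" -> "HAZ" -> "haz" -> "hz"
  "mlpf" -> "MLPF" -> "MLP" -> "mlp" -> "mlp"
  "wvf" -> "WVF" -> "WVF" -> "wvf" -> "wvf"
  "moociosffh" -> "MOOCIOSFFH" -> "MOO" -> "moo" -> "m"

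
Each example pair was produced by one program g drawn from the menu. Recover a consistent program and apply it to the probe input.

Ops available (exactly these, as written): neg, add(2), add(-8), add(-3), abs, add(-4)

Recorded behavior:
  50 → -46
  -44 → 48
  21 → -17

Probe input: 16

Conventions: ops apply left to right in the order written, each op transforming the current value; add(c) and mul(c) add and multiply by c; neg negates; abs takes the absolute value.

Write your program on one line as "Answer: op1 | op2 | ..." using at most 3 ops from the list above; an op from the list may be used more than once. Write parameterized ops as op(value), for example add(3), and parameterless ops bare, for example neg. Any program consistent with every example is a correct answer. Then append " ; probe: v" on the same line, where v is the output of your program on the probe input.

add(-4) | neg ; probe: -12

Check, running the answer program on each example:
  50 -> 46 -> -46
  -44 -> -48 -> 48
  21 -> 17 -> -17
  probe: 16 -> 12 -> -12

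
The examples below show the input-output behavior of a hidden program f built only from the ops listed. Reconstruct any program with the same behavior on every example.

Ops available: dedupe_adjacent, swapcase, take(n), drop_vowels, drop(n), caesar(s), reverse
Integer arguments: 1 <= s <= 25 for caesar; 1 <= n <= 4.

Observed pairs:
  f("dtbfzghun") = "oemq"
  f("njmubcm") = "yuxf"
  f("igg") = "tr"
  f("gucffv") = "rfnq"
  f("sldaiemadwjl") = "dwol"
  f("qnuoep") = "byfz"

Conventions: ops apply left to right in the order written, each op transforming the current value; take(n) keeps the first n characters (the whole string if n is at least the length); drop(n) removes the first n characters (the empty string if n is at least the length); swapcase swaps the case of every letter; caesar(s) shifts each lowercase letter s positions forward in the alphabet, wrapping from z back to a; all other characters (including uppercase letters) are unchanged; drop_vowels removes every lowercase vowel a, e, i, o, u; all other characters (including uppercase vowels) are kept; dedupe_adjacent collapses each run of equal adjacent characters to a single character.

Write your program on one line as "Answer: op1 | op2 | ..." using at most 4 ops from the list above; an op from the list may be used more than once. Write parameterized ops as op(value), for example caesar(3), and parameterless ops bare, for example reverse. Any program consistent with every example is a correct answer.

dedupe_adjacent | caesar(11) | take(4)

Check, running the answer program on each example:
  "dtbfzghun" -> "dtbfzghun" -> "oemqkrsfy" -> "oemq"
  "njmubcm" -> "njmubcm" -> "yuxfmnx" -> "yuxf"
  "igg" -> "ig" -> "tr" -> "tr"
  "gucffv" -> "gucfv" -> "rfnqg" -> "rfnq"
  "sldaiemadwjl" -> "sldaiemadwjl" -> "dwoltpxlohuw" -> "dwol"
  "qnuoep" -> "qnuoep" -> "byfzpa" -> "byfz"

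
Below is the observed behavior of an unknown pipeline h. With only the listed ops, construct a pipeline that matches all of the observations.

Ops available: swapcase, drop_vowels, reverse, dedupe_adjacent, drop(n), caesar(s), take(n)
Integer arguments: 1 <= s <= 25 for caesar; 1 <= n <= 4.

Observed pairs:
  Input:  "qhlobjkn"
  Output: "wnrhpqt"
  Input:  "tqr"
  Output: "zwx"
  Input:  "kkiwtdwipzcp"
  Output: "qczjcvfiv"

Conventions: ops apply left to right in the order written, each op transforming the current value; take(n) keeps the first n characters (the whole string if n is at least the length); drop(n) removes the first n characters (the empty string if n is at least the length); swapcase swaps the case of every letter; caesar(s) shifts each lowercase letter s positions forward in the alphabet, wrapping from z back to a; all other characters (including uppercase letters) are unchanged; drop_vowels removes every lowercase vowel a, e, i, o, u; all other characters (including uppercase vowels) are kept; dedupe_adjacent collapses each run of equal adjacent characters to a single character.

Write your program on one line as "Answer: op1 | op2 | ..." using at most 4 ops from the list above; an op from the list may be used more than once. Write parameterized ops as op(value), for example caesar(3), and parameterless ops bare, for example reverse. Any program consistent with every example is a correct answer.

dedupe_adjacent | drop_vowels | caesar(6)

Check, running the answer program on each example:
  "qhlobjkn" -> "qhlobjkn" -> "qhlbjkn" -> "wnrhpqt"
  "tqr" -> "tqr" -> "tqr" -> "zwx"
  "kkiwtdwipzcp" -> "kiwtdwipzcp" -> "kwtdwpzcp" -> "qczjcvfiv"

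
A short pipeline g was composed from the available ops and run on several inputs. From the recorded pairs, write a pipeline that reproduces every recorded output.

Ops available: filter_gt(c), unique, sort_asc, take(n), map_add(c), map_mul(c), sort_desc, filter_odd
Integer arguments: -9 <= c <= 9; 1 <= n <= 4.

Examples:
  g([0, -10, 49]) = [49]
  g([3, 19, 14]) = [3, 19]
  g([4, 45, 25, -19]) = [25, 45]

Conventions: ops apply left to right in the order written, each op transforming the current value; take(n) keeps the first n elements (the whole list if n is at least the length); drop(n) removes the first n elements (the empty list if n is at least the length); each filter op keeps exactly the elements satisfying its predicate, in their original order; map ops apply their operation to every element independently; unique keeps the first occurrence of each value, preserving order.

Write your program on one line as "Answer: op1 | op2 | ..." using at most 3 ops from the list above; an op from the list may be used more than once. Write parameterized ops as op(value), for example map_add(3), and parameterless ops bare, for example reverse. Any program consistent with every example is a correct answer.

filter_gt(-4) | filter_odd | sort_asc

Check, running the answer program on each example:
  [0, -10, 49] -> [0, 49] -> [49] -> [49]
  [3, 19, 14] -> [3, 19, 14] -> [3, 19] -> [3, 19]
  [4, 45, 25, -19] -> [4, 45, 25] -> [45, 25] -> [25, 45]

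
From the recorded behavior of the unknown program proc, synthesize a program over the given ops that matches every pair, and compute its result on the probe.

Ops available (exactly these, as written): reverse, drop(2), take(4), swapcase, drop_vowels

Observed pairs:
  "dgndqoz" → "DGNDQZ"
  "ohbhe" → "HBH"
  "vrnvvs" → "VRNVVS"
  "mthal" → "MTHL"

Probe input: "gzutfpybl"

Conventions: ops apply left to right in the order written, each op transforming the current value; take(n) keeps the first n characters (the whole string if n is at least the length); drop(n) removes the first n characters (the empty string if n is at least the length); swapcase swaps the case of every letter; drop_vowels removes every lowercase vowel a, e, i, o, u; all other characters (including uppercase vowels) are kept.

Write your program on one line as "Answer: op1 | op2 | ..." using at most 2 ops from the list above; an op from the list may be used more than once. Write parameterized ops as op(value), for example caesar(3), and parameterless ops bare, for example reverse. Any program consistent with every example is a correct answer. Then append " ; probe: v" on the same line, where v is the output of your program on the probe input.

drop_vowels | swapcase ; probe: "GZTFPYBL"

Check, running the answer program on each example:
  "dgndqoz" -> "dgndqz" -> "DGNDQZ"
  "ohbhe" -> "hbh" -> "HBH"
  "vrnvvs" -> "vrnvvs" -> "VRNVVS"
  "mthal" -> "mthl" -> "MTHL"
  probe: "gzutfpybl" -> "gztfpybl" -> "GZTFPYBL"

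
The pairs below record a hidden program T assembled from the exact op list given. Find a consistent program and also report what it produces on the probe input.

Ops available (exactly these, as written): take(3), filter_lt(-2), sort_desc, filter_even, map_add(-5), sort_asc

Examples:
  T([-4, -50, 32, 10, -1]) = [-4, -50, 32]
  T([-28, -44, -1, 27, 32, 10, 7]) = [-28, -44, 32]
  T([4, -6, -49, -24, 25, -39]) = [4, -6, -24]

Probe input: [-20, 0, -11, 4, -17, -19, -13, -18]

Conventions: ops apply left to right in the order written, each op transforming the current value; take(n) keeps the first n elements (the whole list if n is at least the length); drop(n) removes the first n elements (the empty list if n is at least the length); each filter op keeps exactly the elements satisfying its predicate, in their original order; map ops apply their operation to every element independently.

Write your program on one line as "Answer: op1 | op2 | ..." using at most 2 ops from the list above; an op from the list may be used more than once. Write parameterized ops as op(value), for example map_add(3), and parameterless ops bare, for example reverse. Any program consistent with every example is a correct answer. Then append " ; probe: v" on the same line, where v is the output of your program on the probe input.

filter_even | take(3) ; probe: [-20, 0, 4]

Check, running the answer program on each example:
  [-4, -50, 32, 10, -1] -> [-4, -50, 32, 10] -> [-4, -50, 32]
  [-28, -44, -1, 27, 32, 10, 7] -> [-28, -44, 32, 10] -> [-28, -44, 32]
  [4, -6, -49, -24, 25, -39] -> [4, -6, -24] -> [4, -6, -24]
  probe: [-20, 0, -11, 4, -17, -19, -13, -18] -> [-20, 0, 4, -18] -> [-20, 0, 4]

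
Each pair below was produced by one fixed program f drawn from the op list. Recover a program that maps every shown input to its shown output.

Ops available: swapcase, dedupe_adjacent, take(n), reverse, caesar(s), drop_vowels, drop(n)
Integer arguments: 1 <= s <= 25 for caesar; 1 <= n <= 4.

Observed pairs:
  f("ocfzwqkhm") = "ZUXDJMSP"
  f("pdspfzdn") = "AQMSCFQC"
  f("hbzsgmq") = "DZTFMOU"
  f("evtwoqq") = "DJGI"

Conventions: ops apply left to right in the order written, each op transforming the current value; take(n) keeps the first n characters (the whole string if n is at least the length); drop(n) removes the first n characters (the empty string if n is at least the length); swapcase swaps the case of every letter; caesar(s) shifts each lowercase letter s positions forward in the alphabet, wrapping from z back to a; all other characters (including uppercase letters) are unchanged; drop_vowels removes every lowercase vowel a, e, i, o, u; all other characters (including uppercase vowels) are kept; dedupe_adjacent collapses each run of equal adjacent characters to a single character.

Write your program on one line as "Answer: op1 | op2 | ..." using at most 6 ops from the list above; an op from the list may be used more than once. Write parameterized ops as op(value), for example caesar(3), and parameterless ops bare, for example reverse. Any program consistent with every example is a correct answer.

drop_vowels | dedupe_adjacent | reverse | caesar(13) | swapcase

Check, running the answer program on each example:
  "ocfzwqkhm" -> "cfzwqkhm" -> "cfzwqkhm" -> "mhkqwzfc" -> "zuxdjmsp" -> "ZUXDJMSP"
  "pdspfzdn" -> "pdspfzdn" -> "pdspfzdn" -> "ndzfpsdp" -> "aqmscfqc" -> "AQMSCFQC"
  "hbzsgmq" -> "hbzsgmq" -> "hbzsgmq" -> "qmgszbh" -> "dztfmou" -> "DZTFMOU"
  "evtwoqq" -> "vtwqq" -> "vtwq" -> "qwtv" -> "djgi" -> "DJGI"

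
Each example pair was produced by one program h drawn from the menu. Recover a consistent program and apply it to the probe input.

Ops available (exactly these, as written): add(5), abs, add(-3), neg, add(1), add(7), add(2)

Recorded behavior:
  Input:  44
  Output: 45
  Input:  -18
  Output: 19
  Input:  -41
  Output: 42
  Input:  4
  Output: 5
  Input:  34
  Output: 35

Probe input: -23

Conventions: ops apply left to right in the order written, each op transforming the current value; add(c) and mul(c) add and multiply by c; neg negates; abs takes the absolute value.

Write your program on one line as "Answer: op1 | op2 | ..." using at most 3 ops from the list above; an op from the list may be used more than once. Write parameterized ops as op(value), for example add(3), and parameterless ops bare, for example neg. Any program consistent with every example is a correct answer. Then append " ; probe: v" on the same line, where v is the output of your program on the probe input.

neg | abs | add(1) ; probe: 24

Check, running the answer program on each example:
  44 -> -44 -> 44 -> 45
  -18 -> 18 -> 18 -> 19
  -41 -> 41 -> 41 -> 42
  4 -> -4 -> 4 -> 5
  34 -> -34 -> 34 -> 35
  probe: -23 -> 23 -> 23 -> 24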